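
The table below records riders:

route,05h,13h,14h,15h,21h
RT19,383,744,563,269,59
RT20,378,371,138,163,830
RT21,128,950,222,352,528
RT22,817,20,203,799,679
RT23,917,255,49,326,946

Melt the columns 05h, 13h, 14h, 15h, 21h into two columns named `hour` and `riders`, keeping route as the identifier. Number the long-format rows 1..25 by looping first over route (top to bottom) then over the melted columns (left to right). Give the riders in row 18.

25 rows total (5 × 5). Row 18: index ⌊(18-1)/5⌋ = 3 into route → RT22; (18-1) mod 5 = 2 into the melted columns → 14h.
So row 18 is (RT22, 14h, 203); riders = 203.

203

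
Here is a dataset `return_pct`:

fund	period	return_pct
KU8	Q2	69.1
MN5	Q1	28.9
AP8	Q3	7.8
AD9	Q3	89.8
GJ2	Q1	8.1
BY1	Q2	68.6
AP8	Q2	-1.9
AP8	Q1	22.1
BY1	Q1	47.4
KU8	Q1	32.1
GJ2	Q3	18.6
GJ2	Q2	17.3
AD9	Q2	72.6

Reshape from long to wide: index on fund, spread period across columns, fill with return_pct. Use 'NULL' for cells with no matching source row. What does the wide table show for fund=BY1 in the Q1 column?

The long row with fund=BY1, period=Q1 has return_pct=47.4.

47.4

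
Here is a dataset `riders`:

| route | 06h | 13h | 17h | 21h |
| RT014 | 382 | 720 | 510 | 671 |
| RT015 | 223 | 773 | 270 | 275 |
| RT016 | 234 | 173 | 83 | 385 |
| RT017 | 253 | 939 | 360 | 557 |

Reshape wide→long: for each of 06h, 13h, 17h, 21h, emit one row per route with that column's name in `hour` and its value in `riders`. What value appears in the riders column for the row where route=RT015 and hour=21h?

Unpivoting turns each (route, wide-column) pair into one long row.
The wide cell at row RT015, column 21h holds 275, so the long row (RT015, 21h) has riders=275.

275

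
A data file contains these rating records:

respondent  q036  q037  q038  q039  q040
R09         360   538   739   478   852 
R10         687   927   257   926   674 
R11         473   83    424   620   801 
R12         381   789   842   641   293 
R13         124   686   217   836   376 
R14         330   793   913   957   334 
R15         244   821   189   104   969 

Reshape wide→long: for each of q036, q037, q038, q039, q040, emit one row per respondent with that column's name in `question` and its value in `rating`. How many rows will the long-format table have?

7 respondent values × 5 melted columns = 35 rows.

35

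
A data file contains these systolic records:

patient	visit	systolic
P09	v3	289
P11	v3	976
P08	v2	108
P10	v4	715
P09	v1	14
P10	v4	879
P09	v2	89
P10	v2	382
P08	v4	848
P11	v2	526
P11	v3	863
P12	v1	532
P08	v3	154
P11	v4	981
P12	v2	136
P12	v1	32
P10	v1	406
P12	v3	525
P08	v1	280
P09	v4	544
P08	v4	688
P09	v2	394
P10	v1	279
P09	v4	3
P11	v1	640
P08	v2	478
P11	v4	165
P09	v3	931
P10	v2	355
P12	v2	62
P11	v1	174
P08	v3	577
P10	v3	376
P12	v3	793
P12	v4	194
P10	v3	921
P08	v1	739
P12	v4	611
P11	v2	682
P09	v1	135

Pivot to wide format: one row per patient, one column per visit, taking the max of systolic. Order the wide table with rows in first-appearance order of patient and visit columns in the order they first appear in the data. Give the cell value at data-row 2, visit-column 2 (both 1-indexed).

682

With rows in first-appearance order of patient, row 2 is patient=P11. visit columns in first-appearance order: v3, v2, v4, v1; column 2 is v2.
Long rows with patient=P11, visit=v2: max(526, 682) = 682.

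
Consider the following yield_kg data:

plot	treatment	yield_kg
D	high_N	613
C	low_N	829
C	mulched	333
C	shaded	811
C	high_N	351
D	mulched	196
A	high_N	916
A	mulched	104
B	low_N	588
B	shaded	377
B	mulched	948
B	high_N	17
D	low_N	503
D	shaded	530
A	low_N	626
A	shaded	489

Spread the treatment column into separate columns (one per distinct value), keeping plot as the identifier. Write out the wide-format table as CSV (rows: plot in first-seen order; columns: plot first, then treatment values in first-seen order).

Columns: plot plus the 4 distinct treatment values (high_N, low_N, mulched, shaded).
For example, row D column high_N takes yield_kg=613 from the long row (D, high_N).

plot,high_N,low_N,mulched,shaded
D,613,503,196,530
C,351,829,333,811
A,916,626,104,489
B,17,588,948,377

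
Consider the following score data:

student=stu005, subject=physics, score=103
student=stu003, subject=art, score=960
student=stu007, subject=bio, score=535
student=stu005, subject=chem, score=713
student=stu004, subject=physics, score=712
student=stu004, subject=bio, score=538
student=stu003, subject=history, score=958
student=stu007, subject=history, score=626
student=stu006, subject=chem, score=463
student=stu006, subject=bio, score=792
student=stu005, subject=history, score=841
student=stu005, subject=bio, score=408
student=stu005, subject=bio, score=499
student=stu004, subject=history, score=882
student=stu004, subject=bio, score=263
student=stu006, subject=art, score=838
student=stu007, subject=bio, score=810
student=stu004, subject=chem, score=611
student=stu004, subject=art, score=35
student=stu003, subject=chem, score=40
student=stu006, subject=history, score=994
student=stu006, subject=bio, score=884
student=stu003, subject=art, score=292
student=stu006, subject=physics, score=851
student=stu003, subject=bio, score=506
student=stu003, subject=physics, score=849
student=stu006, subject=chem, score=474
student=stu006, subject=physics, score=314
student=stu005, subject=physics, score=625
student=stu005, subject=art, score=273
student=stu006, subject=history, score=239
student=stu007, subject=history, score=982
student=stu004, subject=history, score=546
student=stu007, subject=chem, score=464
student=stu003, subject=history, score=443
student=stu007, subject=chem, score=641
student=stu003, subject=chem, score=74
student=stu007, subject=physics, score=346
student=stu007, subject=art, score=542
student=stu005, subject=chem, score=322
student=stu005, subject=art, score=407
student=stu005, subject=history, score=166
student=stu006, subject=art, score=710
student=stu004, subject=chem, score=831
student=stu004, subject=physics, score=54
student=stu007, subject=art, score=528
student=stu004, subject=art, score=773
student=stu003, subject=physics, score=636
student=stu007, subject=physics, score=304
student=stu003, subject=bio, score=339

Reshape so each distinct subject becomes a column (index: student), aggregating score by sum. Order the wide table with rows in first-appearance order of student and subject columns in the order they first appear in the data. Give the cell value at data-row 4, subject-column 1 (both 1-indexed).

With rows in first-appearance order of student, row 4 is student=stu004. subject columns in first-appearance order: physics, art, bio, chem, history; column 1 is physics.
Long rows with student=stu004, subject=physics: 712 + 54 = 766.

766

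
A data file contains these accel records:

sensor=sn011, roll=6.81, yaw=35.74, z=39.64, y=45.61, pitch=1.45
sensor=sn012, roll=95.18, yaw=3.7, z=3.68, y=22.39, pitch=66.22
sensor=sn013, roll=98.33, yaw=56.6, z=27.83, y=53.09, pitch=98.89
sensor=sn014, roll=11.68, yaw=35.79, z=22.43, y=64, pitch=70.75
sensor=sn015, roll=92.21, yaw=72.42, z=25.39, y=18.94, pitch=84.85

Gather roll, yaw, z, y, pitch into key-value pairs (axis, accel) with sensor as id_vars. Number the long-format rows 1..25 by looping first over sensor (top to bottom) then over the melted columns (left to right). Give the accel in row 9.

22.39

25 rows total (5 × 5). Row 9: index ⌊(9-1)/5⌋ = 1 into sensor → sn012; (9-1) mod 5 = 3 into the melted columns → y.
So row 9 is (sn012, y, 22.39); accel = 22.39.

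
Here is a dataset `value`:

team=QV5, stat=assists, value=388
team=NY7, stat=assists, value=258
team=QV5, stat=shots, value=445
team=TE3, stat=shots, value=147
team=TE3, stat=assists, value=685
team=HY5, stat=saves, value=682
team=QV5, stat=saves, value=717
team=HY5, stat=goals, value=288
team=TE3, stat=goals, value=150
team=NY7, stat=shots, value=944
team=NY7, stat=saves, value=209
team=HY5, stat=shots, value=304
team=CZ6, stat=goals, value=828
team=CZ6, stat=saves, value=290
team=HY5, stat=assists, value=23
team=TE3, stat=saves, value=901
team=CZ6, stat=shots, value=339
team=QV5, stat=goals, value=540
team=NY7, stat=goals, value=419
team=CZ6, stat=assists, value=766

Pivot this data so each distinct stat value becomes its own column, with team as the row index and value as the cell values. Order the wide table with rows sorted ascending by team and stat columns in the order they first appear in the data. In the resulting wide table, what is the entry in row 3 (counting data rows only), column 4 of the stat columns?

With rows sorted ascending by team, row 3 is team=NY7. stat columns in first-appearance order: assists, shots, saves, goals; column 4 is goals.
Long rows with team=NY7, stat=goals: value = 419.

419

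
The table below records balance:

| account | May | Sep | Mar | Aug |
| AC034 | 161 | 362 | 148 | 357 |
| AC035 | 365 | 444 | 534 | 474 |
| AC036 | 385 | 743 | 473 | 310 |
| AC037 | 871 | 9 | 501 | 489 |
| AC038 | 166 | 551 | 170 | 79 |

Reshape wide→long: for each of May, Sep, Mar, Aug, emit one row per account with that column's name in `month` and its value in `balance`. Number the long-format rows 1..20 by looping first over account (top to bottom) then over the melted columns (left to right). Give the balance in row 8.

474

20 rows total (5 × 4). Row 8: index ⌊(8-1)/4⌋ = 1 into account → AC035; (8-1) mod 4 = 3 into the melted columns → Aug.
So row 8 is (AC035, Aug, 474); balance = 474.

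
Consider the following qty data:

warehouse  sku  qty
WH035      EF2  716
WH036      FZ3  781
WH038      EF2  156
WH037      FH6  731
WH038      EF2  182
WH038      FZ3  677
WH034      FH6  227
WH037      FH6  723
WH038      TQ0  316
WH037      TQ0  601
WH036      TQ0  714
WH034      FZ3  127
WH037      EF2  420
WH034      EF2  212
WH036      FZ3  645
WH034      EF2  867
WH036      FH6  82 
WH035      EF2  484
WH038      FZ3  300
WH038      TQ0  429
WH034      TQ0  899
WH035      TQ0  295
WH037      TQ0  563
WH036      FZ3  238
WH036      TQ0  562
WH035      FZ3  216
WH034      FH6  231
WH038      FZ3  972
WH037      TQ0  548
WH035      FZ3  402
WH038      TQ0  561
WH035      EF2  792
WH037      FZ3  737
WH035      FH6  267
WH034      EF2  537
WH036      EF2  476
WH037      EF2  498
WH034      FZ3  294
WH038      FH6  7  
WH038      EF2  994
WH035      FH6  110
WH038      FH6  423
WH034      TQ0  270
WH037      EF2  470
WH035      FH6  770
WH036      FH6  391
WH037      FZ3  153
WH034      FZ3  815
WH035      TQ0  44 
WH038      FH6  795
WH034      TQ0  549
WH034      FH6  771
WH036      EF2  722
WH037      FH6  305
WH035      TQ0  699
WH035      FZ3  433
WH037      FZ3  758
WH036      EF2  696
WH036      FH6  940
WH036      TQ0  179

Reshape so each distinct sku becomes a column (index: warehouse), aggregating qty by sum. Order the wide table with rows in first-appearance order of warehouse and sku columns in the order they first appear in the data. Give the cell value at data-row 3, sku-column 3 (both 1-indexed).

1225

With rows in first-appearance order of warehouse, row 3 is warehouse=WH038. sku columns in first-appearance order: EF2, FZ3, FH6, TQ0; column 3 is FH6.
Long rows with warehouse=WH038, sku=FH6: 7 + 423 + 795 = 1225.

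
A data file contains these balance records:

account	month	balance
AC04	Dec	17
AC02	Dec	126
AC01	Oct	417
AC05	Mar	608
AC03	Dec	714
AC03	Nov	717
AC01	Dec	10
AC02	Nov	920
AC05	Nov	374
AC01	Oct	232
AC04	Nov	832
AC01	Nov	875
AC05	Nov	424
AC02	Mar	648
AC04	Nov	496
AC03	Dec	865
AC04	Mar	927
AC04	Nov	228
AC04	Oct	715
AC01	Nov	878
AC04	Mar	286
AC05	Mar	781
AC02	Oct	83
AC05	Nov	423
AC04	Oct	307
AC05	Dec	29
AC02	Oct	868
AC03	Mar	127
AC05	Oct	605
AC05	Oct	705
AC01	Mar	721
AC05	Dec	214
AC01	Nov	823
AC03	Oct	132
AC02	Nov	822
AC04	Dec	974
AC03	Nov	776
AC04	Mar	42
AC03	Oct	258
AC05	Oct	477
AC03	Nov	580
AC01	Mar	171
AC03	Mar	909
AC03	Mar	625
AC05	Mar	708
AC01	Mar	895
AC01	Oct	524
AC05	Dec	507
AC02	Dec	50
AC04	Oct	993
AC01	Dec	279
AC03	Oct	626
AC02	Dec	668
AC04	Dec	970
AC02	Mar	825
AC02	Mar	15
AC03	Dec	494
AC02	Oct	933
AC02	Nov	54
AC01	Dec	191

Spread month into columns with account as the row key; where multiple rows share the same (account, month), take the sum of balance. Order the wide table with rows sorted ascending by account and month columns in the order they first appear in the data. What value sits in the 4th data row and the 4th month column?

With rows sorted ascending by account, row 4 is account=AC04. month columns in first-appearance order: Dec, Oct, Mar, Nov; column 4 is Nov.
Long rows with account=AC04, month=Nov: 832 + 496 + 228 = 1556.

1556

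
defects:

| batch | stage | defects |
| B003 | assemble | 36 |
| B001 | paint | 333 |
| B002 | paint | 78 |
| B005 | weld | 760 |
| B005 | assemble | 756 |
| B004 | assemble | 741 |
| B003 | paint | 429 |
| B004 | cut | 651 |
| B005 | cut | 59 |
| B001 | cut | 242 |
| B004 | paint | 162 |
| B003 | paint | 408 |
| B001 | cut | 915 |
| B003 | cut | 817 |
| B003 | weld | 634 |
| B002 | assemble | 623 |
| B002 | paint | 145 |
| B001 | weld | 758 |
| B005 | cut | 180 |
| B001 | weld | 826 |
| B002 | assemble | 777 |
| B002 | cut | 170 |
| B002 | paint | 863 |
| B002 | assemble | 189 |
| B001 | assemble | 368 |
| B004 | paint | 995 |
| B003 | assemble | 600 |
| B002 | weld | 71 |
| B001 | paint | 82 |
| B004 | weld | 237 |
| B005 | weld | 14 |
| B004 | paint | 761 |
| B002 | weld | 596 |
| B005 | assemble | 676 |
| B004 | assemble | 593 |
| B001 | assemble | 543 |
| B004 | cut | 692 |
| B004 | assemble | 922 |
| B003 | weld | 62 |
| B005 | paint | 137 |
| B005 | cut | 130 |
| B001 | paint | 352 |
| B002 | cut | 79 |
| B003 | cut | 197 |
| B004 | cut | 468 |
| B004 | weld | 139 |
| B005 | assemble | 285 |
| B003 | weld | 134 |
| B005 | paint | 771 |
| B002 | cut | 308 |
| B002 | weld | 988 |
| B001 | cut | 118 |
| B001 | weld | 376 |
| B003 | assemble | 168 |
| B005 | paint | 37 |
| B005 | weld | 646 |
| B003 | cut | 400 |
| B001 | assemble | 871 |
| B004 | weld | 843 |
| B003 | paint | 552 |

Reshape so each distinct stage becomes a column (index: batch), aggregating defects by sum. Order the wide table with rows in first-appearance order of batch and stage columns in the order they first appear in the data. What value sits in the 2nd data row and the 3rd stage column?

With rows in first-appearance order of batch, row 2 is batch=B001. stage columns in first-appearance order: assemble, paint, weld, cut; column 3 is weld.
Long rows with batch=B001, stage=weld: 758 + 826 + 376 = 1960.

1960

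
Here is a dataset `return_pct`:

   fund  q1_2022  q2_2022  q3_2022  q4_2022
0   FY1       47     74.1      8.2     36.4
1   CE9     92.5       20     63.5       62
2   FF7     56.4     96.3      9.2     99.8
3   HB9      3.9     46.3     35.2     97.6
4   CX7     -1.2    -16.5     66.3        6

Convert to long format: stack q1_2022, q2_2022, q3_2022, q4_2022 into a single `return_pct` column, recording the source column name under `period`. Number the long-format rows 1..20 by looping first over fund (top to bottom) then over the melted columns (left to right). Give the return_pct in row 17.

-1.2

20 rows total (5 × 4). Row 17: index ⌊(17-1)/4⌋ = 4 into fund → CX7; (17-1) mod 4 = 0 into the melted columns → q1_2022.
So row 17 is (CX7, q1_2022, -1.2); return_pct = -1.2.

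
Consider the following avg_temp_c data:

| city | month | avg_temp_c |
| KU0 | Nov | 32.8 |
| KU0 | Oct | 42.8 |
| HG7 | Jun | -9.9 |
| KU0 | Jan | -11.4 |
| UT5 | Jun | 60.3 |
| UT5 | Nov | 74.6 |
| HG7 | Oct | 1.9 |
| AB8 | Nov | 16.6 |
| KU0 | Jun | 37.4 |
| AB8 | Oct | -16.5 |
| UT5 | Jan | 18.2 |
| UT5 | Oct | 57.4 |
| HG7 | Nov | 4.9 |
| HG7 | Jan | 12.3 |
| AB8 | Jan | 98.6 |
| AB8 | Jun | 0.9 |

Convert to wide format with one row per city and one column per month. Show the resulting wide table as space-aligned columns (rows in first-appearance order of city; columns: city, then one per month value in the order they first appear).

Columns: city plus the 4 distinct month values (Nov, Oct, Jun, Jan).
For example, row KU0 column Nov takes avg_temp_c=32.8 from the long row (KU0, Nov).

city  Nov   Oct    Jun   Jan  
KU0   32.8  42.8   37.4  -11.4
HG7   4.9   1.9    -9.9  12.3 
UT5   74.6  57.4   60.3  18.2 
AB8   16.6  -16.5  0.9   98.6 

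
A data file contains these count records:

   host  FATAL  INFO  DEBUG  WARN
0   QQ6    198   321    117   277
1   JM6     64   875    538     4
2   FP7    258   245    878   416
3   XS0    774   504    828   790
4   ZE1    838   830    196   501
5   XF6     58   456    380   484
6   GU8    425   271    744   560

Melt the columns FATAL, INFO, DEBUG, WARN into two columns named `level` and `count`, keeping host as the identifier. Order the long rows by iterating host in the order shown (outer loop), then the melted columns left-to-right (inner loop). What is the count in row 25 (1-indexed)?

425

28 rows total (7 × 4). Row 25: index ⌊(25-1)/4⌋ = 6 into host → GU8; (25-1) mod 4 = 0 into the melted columns → FATAL.
So row 25 is (GU8, FATAL, 425); count = 425.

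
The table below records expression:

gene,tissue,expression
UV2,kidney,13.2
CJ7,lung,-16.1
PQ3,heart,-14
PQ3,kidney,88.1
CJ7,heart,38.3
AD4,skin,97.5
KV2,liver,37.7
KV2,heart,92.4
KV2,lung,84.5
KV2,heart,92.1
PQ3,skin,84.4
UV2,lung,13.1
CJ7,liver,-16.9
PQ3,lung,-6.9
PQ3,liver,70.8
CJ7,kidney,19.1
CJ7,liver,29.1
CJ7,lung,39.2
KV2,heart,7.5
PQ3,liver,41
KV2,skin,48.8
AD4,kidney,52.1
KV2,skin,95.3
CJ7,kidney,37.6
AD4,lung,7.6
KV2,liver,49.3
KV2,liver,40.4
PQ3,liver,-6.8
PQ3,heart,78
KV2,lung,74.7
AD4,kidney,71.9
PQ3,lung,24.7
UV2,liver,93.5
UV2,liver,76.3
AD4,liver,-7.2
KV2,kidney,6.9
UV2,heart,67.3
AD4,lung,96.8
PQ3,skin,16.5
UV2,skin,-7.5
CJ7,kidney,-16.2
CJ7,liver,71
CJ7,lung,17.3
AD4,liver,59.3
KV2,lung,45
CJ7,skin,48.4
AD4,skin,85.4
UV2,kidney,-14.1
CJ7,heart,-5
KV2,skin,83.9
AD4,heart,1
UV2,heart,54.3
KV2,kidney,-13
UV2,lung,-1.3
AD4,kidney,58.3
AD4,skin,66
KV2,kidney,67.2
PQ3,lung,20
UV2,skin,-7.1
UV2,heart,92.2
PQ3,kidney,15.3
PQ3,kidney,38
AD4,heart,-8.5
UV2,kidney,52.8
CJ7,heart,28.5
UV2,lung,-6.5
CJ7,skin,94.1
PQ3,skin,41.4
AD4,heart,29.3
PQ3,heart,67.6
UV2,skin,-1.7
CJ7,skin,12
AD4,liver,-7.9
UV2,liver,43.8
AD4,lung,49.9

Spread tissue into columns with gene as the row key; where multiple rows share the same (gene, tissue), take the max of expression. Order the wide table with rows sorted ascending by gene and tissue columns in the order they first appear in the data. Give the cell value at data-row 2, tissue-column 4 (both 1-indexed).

94.1

With rows sorted ascending by gene, row 2 is gene=CJ7. tissue columns in first-appearance order: kidney, lung, heart, skin, liver; column 4 is skin.
Long rows with gene=CJ7, tissue=skin: max(48.4, 94.1, 12) = 94.1.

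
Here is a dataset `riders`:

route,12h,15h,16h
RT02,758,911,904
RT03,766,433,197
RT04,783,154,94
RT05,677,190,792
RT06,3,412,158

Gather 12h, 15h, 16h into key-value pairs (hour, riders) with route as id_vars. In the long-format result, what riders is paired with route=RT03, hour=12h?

Unpivoting turns each (route, wide-column) pair into one long row.
The wide cell at row RT03, column 12h holds 766, so the long row (RT03, 12h) has riders=766.

766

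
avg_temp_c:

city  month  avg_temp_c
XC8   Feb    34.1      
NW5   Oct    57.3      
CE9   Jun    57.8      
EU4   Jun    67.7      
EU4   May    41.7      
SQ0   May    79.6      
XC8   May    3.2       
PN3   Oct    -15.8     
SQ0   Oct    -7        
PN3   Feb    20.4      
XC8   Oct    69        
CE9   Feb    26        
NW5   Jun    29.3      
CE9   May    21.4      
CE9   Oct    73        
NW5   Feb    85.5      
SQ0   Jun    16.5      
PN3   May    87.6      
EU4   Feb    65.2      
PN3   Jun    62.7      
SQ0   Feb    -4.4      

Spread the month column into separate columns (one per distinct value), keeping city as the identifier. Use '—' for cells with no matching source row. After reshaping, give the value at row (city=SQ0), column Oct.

-7

The long row with city=SQ0, month=Oct has avg_temp_c=-7.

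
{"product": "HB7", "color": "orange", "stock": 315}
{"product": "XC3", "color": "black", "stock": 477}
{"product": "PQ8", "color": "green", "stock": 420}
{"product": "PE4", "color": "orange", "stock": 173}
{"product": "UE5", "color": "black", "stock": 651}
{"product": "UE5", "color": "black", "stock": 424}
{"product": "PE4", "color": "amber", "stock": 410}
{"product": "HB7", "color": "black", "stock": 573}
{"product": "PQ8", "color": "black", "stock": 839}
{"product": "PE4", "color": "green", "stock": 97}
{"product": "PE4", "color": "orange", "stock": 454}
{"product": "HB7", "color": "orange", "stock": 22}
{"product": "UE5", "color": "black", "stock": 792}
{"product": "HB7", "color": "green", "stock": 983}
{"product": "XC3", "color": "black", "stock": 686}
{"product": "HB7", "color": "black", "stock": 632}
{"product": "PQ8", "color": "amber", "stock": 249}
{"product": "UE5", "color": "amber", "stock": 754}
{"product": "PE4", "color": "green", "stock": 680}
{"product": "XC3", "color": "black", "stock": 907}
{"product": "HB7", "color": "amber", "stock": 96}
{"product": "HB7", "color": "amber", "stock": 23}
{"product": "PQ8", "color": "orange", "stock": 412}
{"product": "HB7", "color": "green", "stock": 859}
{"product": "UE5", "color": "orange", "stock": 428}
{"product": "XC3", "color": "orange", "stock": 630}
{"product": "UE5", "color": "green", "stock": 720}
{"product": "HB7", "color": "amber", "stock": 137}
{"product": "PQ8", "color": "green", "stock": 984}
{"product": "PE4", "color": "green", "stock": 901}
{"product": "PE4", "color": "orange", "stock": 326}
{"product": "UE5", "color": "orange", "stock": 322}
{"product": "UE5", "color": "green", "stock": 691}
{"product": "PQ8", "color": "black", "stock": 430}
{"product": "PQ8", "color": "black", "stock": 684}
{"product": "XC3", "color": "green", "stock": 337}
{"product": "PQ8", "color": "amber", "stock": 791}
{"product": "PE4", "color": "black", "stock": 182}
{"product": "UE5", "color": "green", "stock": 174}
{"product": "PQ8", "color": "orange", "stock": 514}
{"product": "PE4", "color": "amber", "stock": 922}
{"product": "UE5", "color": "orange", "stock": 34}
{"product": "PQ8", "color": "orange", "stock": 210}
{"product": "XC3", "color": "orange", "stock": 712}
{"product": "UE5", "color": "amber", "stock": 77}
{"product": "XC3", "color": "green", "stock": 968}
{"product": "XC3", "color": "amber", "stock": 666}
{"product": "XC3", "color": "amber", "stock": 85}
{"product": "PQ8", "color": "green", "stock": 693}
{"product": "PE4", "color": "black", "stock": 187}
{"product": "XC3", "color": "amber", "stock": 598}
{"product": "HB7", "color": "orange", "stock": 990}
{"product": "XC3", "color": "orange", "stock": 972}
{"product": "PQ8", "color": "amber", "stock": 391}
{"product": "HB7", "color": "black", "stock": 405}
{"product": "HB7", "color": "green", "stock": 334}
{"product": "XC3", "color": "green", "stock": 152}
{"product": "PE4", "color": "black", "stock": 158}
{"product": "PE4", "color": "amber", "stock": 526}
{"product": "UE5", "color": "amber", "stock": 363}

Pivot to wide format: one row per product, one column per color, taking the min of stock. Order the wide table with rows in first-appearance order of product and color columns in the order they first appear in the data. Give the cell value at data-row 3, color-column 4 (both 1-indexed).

249

With rows in first-appearance order of product, row 3 is product=PQ8. color columns in first-appearance order: orange, black, green, amber; column 4 is amber.
Long rows with product=PQ8, color=amber: min(249, 791, 391) = 249.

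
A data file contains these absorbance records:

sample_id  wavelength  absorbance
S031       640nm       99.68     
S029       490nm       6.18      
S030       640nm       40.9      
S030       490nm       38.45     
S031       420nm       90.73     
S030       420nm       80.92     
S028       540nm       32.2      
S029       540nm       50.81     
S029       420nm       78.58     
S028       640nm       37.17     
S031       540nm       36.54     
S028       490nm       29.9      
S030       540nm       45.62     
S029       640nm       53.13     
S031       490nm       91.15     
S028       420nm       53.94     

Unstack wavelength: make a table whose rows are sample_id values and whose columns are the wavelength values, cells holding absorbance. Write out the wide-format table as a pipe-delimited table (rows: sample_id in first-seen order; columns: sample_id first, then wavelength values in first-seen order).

| sample_id | 640nm | 490nm | 420nm | 540nm |
| S031 | 99.68 | 91.15 | 90.73 | 36.54 |
| S029 | 53.13 | 6.18 | 78.58 | 50.81 |
| S030 | 40.9 | 38.45 | 80.92 | 45.62 |
| S028 | 37.17 | 29.9 | 53.94 | 32.2 |

Columns: sample_id plus the 4 distinct wavelength values (640nm, 490nm, 420nm, 540nm).
For example, row S031 column 640nm takes absorbance=99.68 from the long row (S031, 640nm).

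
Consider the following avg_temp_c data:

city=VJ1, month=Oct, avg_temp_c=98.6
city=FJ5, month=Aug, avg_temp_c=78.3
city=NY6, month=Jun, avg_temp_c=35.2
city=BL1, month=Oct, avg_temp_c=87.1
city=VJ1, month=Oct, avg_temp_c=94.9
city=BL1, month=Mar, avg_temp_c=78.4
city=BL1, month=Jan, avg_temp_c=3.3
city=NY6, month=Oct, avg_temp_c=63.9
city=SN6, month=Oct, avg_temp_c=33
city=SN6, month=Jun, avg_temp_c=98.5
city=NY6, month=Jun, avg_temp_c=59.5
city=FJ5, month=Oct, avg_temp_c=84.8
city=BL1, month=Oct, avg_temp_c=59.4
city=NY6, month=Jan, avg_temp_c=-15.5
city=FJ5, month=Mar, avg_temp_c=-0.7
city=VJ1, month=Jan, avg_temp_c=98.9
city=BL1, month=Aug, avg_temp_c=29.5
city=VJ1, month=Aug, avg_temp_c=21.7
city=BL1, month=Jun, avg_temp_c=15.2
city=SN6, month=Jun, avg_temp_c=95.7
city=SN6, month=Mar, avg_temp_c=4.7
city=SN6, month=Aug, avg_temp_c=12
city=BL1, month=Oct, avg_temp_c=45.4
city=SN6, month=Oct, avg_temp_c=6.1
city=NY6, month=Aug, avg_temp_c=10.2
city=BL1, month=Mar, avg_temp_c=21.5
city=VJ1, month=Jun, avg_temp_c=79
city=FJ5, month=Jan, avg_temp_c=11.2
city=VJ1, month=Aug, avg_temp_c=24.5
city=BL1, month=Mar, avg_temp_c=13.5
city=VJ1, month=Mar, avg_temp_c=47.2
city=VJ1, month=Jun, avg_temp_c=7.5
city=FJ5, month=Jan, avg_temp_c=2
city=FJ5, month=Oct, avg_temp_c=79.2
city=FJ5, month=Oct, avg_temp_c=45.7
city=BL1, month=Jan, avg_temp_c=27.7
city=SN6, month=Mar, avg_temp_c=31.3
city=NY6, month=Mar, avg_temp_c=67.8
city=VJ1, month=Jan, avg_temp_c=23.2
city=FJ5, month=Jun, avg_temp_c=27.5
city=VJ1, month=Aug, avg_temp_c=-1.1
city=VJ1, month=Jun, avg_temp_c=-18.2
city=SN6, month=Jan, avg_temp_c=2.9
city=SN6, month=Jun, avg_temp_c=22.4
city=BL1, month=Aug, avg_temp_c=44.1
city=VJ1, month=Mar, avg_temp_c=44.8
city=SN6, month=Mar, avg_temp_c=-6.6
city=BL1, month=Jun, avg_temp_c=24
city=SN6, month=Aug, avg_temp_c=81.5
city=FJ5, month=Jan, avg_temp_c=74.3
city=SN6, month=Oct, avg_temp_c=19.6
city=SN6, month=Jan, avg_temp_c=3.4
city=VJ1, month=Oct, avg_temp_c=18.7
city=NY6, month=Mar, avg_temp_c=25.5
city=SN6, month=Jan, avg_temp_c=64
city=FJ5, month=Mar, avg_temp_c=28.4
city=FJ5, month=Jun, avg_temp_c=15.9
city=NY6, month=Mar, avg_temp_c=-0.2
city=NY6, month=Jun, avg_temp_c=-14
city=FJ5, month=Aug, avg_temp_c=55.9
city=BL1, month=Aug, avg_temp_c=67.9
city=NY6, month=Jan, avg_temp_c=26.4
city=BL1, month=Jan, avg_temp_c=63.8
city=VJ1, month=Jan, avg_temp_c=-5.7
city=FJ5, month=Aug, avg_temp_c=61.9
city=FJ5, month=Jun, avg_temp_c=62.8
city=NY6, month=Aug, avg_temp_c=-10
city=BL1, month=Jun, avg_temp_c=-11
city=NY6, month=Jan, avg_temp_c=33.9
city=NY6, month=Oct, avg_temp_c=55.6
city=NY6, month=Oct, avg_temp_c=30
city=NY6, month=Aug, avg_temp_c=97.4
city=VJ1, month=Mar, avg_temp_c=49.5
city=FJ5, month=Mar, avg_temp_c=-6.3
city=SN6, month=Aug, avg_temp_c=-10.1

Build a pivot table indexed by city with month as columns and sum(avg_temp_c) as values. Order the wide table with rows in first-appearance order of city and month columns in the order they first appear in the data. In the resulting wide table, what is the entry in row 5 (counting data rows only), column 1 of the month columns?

With rows in first-appearance order of city, row 5 is city=SN6. month columns in first-appearance order: Oct, Aug, Jun, Mar, Jan; column 1 is Oct.
Long rows with city=SN6, month=Oct: 33 + 6.1 + 19.6 = 58.7.

58.7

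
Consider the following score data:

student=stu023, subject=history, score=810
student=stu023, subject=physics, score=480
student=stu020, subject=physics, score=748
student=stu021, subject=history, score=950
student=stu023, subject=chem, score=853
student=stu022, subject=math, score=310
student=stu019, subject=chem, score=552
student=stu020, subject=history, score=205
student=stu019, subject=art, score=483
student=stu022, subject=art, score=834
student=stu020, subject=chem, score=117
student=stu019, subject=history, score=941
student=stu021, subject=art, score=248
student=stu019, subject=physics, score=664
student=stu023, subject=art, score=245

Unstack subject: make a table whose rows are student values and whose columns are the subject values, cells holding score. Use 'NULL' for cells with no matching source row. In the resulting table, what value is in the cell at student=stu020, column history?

The long row with student=stu020, subject=history has score=205.

205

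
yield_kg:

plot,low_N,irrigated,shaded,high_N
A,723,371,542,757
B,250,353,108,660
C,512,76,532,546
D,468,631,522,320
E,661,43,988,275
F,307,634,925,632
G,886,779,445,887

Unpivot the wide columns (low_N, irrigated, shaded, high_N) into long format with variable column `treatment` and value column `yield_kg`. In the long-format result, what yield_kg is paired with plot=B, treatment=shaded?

108

Unpivoting turns each (plot, wide-column) pair into one long row.
The wide cell at row B, column shaded holds 108, so the long row (B, shaded) has yield_kg=108.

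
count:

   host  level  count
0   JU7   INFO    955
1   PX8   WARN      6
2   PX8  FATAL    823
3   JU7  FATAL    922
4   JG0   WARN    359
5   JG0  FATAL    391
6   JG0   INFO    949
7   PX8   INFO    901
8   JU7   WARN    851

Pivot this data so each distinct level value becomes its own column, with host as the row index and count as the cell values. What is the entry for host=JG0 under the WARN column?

359

Wide layout: rows indexed by host, columns are the 3 distinct level values (INFO, WARN, FATAL).
Cell (host=JG0, level=WARN) draws from the long row where host=JG0 and level=WARN, which has count=359.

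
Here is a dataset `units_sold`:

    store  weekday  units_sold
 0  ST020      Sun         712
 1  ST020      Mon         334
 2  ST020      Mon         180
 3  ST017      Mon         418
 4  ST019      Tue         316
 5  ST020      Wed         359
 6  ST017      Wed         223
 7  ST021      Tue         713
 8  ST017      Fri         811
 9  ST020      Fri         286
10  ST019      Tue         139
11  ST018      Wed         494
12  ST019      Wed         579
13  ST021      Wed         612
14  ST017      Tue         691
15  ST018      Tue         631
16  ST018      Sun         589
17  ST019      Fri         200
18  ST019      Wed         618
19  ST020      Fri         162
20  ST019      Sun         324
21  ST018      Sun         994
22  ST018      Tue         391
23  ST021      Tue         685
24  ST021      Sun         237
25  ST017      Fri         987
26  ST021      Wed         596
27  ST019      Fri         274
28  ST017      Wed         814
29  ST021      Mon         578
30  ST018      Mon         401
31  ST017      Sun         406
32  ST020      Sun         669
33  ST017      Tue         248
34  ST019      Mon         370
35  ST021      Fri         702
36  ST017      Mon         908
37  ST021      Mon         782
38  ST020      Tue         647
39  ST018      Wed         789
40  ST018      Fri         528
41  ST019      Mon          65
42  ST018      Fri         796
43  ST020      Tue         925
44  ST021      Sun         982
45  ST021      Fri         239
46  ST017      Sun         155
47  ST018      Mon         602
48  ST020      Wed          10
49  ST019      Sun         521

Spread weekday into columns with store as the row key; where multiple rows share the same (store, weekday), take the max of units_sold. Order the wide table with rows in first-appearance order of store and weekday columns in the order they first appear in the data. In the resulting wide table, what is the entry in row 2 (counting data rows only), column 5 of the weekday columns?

987

With rows in first-appearance order of store, row 2 is store=ST017. weekday columns in first-appearance order: Sun, Mon, Tue, Wed, Fri; column 5 is Fri.
Long rows with store=ST017, weekday=Fri: max(811, 987) = 987.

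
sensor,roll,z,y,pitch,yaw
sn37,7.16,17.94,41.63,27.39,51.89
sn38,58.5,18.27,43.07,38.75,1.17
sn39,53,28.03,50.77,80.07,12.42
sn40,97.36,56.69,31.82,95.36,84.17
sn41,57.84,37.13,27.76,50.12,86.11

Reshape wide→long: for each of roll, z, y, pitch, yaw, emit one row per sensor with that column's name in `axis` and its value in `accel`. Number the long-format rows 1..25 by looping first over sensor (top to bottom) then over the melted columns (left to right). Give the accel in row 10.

25 rows total (5 × 5). Row 10: index ⌊(10-1)/5⌋ = 1 into sensor → sn38; (10-1) mod 5 = 4 into the melted columns → yaw.
So row 10 is (sn38, yaw, 1.17); accel = 1.17.

1.17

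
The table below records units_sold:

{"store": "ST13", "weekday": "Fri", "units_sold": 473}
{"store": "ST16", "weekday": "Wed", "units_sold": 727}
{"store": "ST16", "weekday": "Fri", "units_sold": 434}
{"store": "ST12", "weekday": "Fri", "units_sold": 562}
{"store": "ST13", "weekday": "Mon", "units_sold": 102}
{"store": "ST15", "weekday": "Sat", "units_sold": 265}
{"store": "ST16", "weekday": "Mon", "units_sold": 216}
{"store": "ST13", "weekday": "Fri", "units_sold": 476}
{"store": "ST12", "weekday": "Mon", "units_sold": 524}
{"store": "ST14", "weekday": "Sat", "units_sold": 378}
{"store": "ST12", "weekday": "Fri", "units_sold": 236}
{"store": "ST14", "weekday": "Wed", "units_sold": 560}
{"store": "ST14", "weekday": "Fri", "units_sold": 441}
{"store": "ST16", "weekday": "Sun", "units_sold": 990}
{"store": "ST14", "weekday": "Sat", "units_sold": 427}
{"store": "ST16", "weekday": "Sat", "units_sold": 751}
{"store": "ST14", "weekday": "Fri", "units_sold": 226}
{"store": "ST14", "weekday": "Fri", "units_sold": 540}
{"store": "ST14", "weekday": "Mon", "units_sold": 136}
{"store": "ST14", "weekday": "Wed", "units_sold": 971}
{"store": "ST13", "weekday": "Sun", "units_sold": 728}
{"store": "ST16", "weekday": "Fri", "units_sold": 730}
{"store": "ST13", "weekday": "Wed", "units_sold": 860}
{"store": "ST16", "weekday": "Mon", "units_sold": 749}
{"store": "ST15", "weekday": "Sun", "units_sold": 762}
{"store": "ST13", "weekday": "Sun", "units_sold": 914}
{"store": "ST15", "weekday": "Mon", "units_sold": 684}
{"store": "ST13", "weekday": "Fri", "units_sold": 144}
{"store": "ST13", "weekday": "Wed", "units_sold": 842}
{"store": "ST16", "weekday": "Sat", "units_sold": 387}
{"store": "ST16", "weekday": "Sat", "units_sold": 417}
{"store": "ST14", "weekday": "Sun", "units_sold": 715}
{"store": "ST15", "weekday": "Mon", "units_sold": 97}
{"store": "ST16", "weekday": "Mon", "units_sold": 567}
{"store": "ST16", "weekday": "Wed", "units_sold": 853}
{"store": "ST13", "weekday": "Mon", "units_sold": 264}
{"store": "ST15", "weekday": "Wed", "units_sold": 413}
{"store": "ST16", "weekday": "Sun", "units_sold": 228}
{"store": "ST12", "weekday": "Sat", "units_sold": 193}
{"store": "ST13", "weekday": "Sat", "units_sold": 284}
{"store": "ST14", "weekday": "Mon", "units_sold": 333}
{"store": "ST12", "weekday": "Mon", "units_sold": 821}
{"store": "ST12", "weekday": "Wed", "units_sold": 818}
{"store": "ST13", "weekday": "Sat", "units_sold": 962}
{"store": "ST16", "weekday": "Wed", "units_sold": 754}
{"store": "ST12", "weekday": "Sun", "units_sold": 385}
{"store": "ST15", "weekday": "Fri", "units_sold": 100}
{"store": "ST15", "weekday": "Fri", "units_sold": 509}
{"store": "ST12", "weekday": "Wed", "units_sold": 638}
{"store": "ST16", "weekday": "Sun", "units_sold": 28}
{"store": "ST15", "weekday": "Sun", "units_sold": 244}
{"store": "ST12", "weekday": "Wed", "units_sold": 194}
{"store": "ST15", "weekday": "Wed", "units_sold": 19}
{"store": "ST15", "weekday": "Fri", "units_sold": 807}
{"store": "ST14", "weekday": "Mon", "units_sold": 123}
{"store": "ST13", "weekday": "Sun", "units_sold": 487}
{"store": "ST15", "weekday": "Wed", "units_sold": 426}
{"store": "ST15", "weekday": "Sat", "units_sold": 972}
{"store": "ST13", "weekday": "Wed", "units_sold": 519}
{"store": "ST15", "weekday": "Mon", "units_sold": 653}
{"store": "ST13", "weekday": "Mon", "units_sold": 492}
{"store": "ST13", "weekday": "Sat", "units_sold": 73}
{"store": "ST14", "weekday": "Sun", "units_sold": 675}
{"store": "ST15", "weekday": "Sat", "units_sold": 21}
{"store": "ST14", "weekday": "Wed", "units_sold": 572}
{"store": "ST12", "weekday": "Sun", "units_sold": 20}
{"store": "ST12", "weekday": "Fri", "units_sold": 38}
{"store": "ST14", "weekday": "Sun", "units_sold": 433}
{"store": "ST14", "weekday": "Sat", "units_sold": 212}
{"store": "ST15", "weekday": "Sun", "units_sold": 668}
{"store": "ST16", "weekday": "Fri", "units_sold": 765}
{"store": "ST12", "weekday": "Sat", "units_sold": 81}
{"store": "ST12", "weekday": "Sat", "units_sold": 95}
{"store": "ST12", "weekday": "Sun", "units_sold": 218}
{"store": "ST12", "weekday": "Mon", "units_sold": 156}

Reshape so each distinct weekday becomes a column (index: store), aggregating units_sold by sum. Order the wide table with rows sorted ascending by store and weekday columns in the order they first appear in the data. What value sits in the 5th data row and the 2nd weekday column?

With rows sorted ascending by store, row 5 is store=ST16. weekday columns in first-appearance order: Fri, Wed, Mon, Sat, Sun; column 2 is Wed.
Long rows with store=ST16, weekday=Wed: 727 + 853 + 754 = 2334.

2334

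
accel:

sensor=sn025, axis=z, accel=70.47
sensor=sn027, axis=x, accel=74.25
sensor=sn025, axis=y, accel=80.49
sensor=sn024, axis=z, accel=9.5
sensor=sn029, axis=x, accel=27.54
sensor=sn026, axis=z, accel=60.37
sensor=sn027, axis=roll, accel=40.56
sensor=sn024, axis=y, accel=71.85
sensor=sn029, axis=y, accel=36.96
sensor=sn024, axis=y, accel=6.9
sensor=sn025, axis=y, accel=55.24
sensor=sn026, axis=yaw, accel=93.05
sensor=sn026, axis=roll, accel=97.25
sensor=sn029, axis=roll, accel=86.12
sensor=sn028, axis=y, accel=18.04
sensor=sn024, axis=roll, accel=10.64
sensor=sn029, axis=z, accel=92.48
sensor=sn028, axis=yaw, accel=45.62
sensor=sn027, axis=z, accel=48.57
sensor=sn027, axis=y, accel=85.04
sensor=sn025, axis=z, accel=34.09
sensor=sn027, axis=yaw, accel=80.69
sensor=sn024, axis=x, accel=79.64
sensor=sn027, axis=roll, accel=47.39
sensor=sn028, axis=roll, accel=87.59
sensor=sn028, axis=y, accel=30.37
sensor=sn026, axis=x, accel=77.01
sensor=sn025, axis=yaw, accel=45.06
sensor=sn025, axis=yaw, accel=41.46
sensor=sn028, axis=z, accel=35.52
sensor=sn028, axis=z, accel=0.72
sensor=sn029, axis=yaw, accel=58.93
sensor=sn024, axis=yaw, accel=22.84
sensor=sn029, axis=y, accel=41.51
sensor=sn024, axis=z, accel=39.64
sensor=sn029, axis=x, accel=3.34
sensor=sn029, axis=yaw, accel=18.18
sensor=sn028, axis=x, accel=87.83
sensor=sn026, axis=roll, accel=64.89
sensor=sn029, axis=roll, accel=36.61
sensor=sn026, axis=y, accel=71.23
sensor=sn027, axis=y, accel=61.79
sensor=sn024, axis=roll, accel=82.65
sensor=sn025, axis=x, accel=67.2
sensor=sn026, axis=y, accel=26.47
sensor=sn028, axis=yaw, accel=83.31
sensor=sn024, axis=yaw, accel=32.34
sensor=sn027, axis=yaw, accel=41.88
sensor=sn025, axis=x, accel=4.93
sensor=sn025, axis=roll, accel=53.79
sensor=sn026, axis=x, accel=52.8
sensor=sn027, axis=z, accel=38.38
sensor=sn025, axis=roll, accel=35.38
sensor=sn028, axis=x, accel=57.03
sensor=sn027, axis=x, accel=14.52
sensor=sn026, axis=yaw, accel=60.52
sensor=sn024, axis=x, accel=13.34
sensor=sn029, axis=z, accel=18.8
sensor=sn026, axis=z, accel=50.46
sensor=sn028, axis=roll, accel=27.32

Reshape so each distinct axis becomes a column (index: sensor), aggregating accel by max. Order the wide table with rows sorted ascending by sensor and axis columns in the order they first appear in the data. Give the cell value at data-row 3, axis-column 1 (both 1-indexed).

With rows sorted ascending by sensor, row 3 is sensor=sn026. axis columns in first-appearance order: z, x, y, roll, yaw; column 1 is z.
Long rows with sensor=sn026, axis=z: max(60.37, 50.46) = 60.37.

60.37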